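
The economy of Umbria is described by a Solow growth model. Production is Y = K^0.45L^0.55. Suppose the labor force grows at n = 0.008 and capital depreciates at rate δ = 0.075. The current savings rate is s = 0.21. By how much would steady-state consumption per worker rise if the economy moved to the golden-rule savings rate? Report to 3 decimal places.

Δc ≈ 0.505

The effective depreciation rate is n + δ = 0.008 + 0.075 = 0.083.
Current steady state (s = 0.21): k* = (0.21/0.083)^(1/0.55) ≈ 5.4073, y* = 5.4073^0.45 ≈ 2.1372, c* = (1−0.21)·2.1372 ≈ 1.6884.
At the golden rule the marginal product of capital equals n+δ: 0.45·k^(0.45−1) = 0.083. Solving, k_gold = (0.45/0.083)^(1/0.55) ≈ 21.6167.
y_gold = 21.6167^0.45 ≈ 3.9871, c_gold = y_gold − 0.083·k_gold ≈ 2.1929.
Gain: Δc = 2.1929 − 1.6884 ≈ 0.5045.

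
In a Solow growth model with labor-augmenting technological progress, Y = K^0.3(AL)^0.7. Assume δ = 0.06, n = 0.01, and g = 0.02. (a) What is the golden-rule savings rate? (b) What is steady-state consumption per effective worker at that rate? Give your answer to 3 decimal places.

n + g + δ = 0.01 + 0.02 + 0.06 = 0.09.
For Cobb-Douglas, s_gold equals capital's share: s_gold = 0.3.
At the golden rule the marginal product of capital equals n+g+δ: 0.3·k^(0.3−1) = 0.09. Solving, k_gold = (0.3/0.09)^(1/0.7) ≈ 5.5843.
y_gold = 5.5843^0.3 ≈ 1.6753; c_gold = (1−0.3)·y_gold ≈ 1.1727.

(a) s_gold = 0.300; (b) c_gold ≈ 1.173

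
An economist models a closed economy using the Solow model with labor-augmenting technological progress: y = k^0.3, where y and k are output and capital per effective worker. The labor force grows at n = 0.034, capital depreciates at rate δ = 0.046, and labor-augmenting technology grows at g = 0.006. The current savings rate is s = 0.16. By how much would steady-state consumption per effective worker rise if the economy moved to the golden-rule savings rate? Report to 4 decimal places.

Δc ≈ 0.0997

Capital per effective worker breaks even when investment replaces (n + g + δ)·k; here n + g + δ = 0.086.
Current steady state (s = 0.16): k* = (0.16/0.086)^(1/0.7) ≈ 2.4276, y* = 2.4276^0.3 ≈ 1.3048, c* = (1−0.16)·1.3048 ≈ 1.0961.
Golden rule sets MPK = n+g+δ: 0.3·k^(0.3−1) = 0.086, so k_gold = (0.3/0.086)^(1/0.7) ≈ 5.9590.
y_gold = 5.9590^0.3 ≈ 1.7083, c_gold = y_gold − 0.086·k_gold ≈ 1.1958.
Gain: Δc = 1.1958 − 1.0961 ≈ 0.0997.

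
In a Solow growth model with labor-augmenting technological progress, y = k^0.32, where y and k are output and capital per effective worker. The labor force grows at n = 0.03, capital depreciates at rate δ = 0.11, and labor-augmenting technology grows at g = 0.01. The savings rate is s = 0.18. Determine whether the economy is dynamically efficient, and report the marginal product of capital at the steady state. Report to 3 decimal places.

Break-even investment rate: n + g + δ = 0.03 + 0.01 + 0.11 = 0.15.
Steady-state k*: s·k^0.32 = 0.15·k gives k* = (0.18/0.15)^(1/0.68) ≈ 1.3075.
MPK = 0.32·1.3075^(-0.68) ≈ 0.2667.
MPK > n+g+δ = 0.15, so the economy is dynamically efficient (under-saving).

dynamically efficient; MPK ≈ 0.267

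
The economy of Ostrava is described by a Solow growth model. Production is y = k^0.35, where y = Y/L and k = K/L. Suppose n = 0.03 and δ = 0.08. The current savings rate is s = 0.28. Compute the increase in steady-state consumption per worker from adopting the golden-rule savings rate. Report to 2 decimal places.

Δc ≈ 0.02

Capital per worker breaks even when investment replaces (n + δ)·k; here n + δ = 0.11.
Current steady state (s = 0.28): k* = (0.28/0.11)^(1/0.65) ≈ 4.2097, y* = 4.2097^0.35 ≈ 1.6538, c* = (1−0.28)·1.6538 ≈ 1.1908.
Maximizing c = f(k) − (n+δ)·k gives f'(k) = n+δ, i.e. 0.35·k^(0.35−1) = 0.11, so k_gold = (0.35/0.11)^(1/0.65) ≈ 5.9340.
y_gold = 5.9340^0.35 ≈ 1.8650, c_gold = y_gold − 0.11·k_gold ≈ 1.2122.
Gain: Δc = 1.2122 − 1.1908 ≈ 0.0215.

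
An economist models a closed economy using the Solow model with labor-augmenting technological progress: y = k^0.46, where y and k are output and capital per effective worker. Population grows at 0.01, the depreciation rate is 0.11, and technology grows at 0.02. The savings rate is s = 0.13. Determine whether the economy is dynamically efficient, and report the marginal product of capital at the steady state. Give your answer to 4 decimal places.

dynamically efficient; MPK ≈ 0.4954

n + g + δ = 0.01 + 0.02 + 0.11 = 0.14.
Steady-state k*: s·k^0.46 = 0.14·k gives k* = (0.13/0.14)^(1/0.54) ≈ 0.8718.
MPK = 0.46·0.8718^(-0.54) ≈ 0.4954.
MPK > n+g+δ = 0.14, so the economy is dynamically efficient (under-saving).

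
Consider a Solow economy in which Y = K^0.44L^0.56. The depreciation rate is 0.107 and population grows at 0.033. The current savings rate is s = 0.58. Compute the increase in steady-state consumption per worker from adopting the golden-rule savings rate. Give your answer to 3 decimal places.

Δc ≈ 0.094

The effective depreciation rate is n + δ = 0.033 + 0.107 = 0.14.
Current steady state (s = 0.58): k* = (0.58/0.14)^(1/0.56) ≈ 12.6567, y* = 12.6567^0.44 ≈ 3.0551, c* = (1−0.58)·3.0551 ≈ 1.2831.
Golden rule sets MPK = n+δ: 0.44·k^(0.44−1) = 0.14, so k_gold = (0.44/0.14)^(1/0.56) ≈ 7.7282.
y_gold = 7.7282^0.44 ≈ 2.4590, c_gold = y_gold − 0.14·k_gold ≈ 1.3770.
Gain: Δc = 1.3770 − 1.2831 ≈ 0.0939.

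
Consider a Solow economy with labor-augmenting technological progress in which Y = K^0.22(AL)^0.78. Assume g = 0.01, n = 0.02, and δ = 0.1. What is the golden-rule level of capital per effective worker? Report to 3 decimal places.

k_gold ≈ 1.963

Break-even investment rate: n + g + δ = 0.02 + 0.01 + 0.1 = 0.13.
Setting f'(k) = n+g+δ gives 0.22·k^(0.22−1) = 0.13, hence k_gold = (0.22/0.13)^(1/0.78) ≈ 1.9630.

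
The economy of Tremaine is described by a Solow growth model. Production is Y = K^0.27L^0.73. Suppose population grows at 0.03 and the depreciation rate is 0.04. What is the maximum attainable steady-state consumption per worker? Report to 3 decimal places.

The effective depreciation rate is n + δ = 0.03 + 0.04 = 0.07.
Maximizing c = f(k) − (n+δ)·k gives f'(k) = n+δ, i.e. 0.27·k^(0.27−1) = 0.07, so k_gold = (0.27/0.07)^(1/0.73) ≈ 6.3548.
y_gold = 6.3548^0.27 ≈ 1.6475.
c_gold = y_gold − (n+δ)·k_gold = 1.6475 − 0.07·6.3548 ≈ 1.2027.

c_gold ≈ 1.203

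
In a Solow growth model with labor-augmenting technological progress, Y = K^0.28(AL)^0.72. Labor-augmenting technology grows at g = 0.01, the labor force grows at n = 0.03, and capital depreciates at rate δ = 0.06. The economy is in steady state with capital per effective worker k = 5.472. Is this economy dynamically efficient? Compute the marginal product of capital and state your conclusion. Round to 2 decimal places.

n + g + δ = 0.03 + 0.01 + 0.06 = 0.1.
MPK = 0.28·k^(0.28−1) = 0.28·5.472^(-0.72) ≈ 0.0824.
MPK < 0.1, so the economy is dynamically inefficient (over-saving).

dynamically inefficient; MPK ≈ 0.08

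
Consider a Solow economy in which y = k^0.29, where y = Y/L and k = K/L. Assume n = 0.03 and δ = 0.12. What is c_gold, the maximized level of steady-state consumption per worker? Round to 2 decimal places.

The effective depreciation rate is n + δ = 0.03 + 0.12 = 0.15.
At the golden rule the marginal product of capital equals n+δ: 0.29·k^(0.29−1) = 0.15. Solving, k_gold = (0.29/0.15)^(1/0.71) ≈ 2.5307.
y_gold = 2.5307^0.29 ≈ 1.3090.
c_gold = y_gold − (n+δ)·k_gold = 1.3090 − 0.15·2.5307 ≈ 0.9294.

c_gold ≈ 0.93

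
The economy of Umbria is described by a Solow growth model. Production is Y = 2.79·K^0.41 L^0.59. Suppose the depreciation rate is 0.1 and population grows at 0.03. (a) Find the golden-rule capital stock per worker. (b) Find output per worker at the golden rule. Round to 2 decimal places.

The effective depreciation rate is n + δ = 0.03 + 0.1 = 0.13.
Golden rule sets MPK = n+δ: 0.41·2.79·k^(0.41−1) = 0.13, so k_gold = (0.41·2.79/0.13)^(1/0.59) ≈ 39.8799.
y_gold = 2.79·39.8799^0.41 ≈ 12.6448.

(a) k_gold ≈ 39.88; (b) y_gold ≈ 12.64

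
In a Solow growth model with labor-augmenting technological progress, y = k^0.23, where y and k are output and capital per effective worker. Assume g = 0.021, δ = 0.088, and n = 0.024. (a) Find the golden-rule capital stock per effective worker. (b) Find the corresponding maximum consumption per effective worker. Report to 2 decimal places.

(a) k_gold ≈ 2.04; (b) c_gold ≈ 0.91

Break-even investment rate: n + g + δ = 0.024 + 0.021 + 0.088 = 0.133.
Maximizing c = f(k) − (n+g+δ)·k gives f'(k) = n+g+δ, i.e. 0.23·k^(0.23−1) = 0.133, so k_gold = (0.23/0.133)^(1/0.77) ≈ 2.0367.
y_gold = 2.0367^0.23 ≈ 1.1778; c_gold = y_gold − 0.133·k_gold ≈ 0.9069.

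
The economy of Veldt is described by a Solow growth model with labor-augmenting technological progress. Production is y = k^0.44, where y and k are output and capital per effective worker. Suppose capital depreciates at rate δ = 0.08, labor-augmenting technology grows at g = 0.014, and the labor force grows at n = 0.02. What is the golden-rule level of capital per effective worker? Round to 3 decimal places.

Capital per effective worker breaks even when investment replaces (n + g + δ)·k; here n + g + δ = 0.114.
Setting f'(k) = n+g+δ gives 0.44·k^(0.44−1) = 0.114, hence k_gold = (0.44/0.114)^(1/0.56) ≈ 11.1534.

k_gold ≈ 11.153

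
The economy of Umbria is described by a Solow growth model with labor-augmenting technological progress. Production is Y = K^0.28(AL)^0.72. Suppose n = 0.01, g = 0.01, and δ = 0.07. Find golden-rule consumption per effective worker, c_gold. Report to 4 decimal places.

The effective depreciation rate is n + g + δ = 0.01 + 0.01 + 0.07 = 0.09.
At the golden rule the marginal product of capital equals n+g+δ: 0.28·k^(0.28−1) = 0.09. Solving, k_gold = (0.28/0.09)^(1/0.72) ≈ 4.8373.
y_gold = 4.8373^0.28 ≈ 1.5549.
c_gold = y_gold − (n+g+δ)·k_gold = 1.5549 − 0.09·4.8373 ≈ 1.1195.

c_gold ≈ 1.1195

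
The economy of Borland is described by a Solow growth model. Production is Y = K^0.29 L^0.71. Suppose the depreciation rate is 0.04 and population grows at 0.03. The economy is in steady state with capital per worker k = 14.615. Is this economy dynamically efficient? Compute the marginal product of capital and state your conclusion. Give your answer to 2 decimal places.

dynamically inefficient; MPK ≈ 0.04

Capital per worker breaks even when investment replaces (n + δ)·k; here n + δ = 0.07.
MPK = 0.29·k^(0.29−1) = 0.29·14.615^(-0.71) ≈ 0.0432.
MPK < 0.07, so the economy is dynamically inefficient (over-saving).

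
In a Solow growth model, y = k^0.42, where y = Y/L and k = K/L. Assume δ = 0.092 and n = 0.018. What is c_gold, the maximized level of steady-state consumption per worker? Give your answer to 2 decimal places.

n + δ = 0.018 + 0.092 = 0.11.
Setting f'(k) = n+δ gives 0.42·k^(0.42−1) = 0.11, hence k_gold = (0.42/0.11)^(1/0.58) ≈ 10.0740.
y_gold = 10.0740^0.42 ≈ 2.6384.
c_gold = y_gold − (n+δ)·k_gold = 2.6384 − 0.11·10.0740 ≈ 1.5303.

c_gold ≈ 1.53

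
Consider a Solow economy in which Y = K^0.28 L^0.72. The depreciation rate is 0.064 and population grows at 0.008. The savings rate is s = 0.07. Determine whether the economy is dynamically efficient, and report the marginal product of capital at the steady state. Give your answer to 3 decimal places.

The effective depreciation rate is n + δ = 0.008 + 0.064 = 0.072.
Steady-state k*: s·k^0.28 = 0.072·k gives k* = (0.07/0.072)^(1/0.72) ≈ 0.9616.
MPK = 0.28·0.9616^(-0.72) ≈ 0.2880.
MPK > n+δ = 0.072, so the economy is dynamically efficient (under-saving).

dynamically efficient; MPK ≈ 0.288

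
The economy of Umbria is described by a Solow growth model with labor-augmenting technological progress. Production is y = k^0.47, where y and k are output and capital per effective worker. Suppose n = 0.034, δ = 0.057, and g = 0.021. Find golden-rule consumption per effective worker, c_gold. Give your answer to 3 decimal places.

The effective depreciation rate is n + g + δ = 0.034 + 0.021 + 0.057 = 0.112.
Maximizing c = f(k) − (n+g+δ)·k gives f'(k) = n+g+δ, i.e. 0.47·k^(0.47−1) = 0.112, so k_gold = (0.47/0.112)^(1/0.53) ≈ 14.9708.
y_gold = 14.9708^0.47 ≈ 3.5675.
c_gold = y_gold − (n+g+δ)·k_gold = 3.5675 − 0.112·14.9708 ≈ 1.8908.

c_gold ≈ 1.891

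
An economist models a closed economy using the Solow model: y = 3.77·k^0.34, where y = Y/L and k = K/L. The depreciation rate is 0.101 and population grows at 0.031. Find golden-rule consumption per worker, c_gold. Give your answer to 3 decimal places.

c_gold ≈ 8.025

Capital per worker breaks even when investment replaces (n + δ)·k; here n + δ = 0.132.
Golden rule sets MPK = n+δ: 0.34·3.77·k^(0.34−1) = 0.132, so k_gold = (0.34·3.77/0.132)^(1/0.66) ≈ 31.3204.
y_gold = 3.77·31.3204^0.34 ≈ 12.1597.
c_gold = y_gold − (n+δ)·k_gold = 12.1597 − 0.132·31.3204 ≈ 8.0254.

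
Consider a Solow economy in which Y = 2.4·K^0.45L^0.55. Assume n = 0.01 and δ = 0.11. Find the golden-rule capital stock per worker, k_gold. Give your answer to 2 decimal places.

n + δ = 0.01 + 0.11 = 0.12.
Setting f'(k) = n+δ gives 0.45·2.4·k^(0.45−1) = 0.12, hence k_gold = (0.45·2.4/0.12)^(1/0.55) ≈ 54.3233.

k_gold ≈ 54.32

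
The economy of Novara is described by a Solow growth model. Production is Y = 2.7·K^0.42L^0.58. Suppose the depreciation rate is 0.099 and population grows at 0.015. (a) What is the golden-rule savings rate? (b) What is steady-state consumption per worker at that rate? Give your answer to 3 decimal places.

The effective depreciation rate is n + δ = 0.015 + 0.099 = 0.114.
For Cobb-Douglas, s_gold equals capital's share: s_gold = 0.42.
At the golden rule the marginal product of capital equals n+δ: 0.42·2.7·k^(0.42−1) = 0.114. Solving, k_gold = (0.42·2.7/0.114)^(1/0.58) ≈ 52.5033.
y_gold = 2.7·52.5033^0.42 ≈ 14.2509; c_gold = (1−0.42)·y_gold ≈ 8.2655.

(a) s_gold = 0.420; (b) c_gold ≈ 8.266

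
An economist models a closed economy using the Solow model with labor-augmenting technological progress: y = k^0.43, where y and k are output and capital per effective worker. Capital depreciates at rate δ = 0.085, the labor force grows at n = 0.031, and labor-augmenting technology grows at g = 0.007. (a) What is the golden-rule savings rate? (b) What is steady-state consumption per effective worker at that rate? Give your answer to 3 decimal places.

(a) s_gold = 0.430; (b) c_gold ≈ 1.465

The effective depreciation rate is n + g + δ = 0.031 + 0.007 + 0.085 = 0.123.
For Cobb-Douglas, s_gold equals capital's share: s_gold = 0.43.
At the golden rule the marginal product of capital equals n+g+δ: 0.43·k^(0.43−1) = 0.123. Solving, k_gold = (0.43/0.123)^(1/0.57) ≈ 8.9871.
y_gold = 8.9871^0.43 ≈ 2.5707; c_gold = (1−0.43)·y_gold ≈ 1.4653.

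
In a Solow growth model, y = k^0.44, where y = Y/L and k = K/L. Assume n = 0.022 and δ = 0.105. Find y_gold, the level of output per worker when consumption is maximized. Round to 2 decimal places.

y_gold ≈ 2.65

Break-even investment rate: n + δ = 0.022 + 0.105 = 0.127.
At the golden rule the marginal product of capital equals n+δ: 0.44·k^(0.44−1) = 0.127. Solving, k_gold = (0.44/0.127)^(1/0.56) ≈ 9.1973.
Output: y_gold = k_gold^0.44 = 9.1973^0.44 ≈ 2.6547.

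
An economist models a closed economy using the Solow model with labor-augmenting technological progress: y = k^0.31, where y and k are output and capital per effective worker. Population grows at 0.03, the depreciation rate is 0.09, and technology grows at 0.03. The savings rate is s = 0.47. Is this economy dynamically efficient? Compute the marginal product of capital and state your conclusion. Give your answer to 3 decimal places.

dynamically inefficient; MPK ≈ 0.099

Capital per effective worker breaks even when investment replaces (n + g + δ)·k; here n + g + δ = 0.15.
Steady-state k*: s·k^0.31 = 0.15·k gives k* = (0.47/0.15)^(1/0.69) ≈ 5.2342.
MPK = 0.31·5.2342^(-0.69) ≈ 0.0989.
MPK < n+g+δ = 0.15, so the economy is dynamically inefficient (over-saving).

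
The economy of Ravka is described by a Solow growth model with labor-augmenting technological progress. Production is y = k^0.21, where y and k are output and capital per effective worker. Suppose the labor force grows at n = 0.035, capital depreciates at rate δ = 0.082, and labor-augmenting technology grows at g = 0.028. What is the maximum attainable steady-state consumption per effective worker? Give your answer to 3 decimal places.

c_gold ≈ 0.872

Capital per effective worker breaks even when investment replaces (n + g + δ)·k; here n + g + δ = 0.145.
At the golden rule the marginal product of capital equals n+g+δ: 0.21·k^(0.21−1) = 0.145. Solving, k_gold = (0.21/0.145)^(1/0.79) ≈ 1.5981.
y_gold = 1.5981^0.21 ≈ 1.1035.
c_gold = y_gold − (n+g+δ)·k_gold = 1.1035 − 0.145·1.5981 ≈ 0.8717.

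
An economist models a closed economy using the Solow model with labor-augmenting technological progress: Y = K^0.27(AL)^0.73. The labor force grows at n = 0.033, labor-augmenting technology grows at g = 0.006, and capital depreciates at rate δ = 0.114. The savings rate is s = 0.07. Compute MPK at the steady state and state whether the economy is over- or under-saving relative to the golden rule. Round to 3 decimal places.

n + g + δ = 0.033 + 0.006 + 0.114 = 0.153.
Steady-state k*: s·k^0.27 = 0.153·k gives k* = (0.07/0.153)^(1/0.73) ≈ 0.3426.
MPK = 0.27·0.3426^(-0.73) ≈ 0.5901.
MPK > n+g+δ = 0.153, so the economy is dynamically efficient (under-saving).

under-saving; MPK ≈ 0.590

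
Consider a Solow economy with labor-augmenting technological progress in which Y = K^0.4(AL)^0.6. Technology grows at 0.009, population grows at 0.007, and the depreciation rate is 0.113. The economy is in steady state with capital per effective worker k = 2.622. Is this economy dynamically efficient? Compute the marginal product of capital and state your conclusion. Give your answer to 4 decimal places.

dynamically efficient; MPK ≈ 0.2243

Capital per effective worker breaks even when investment replaces (n + g + δ)·k; here n + g + δ = 0.129.
MPK = 0.4·k^(0.4−1) = 0.4·2.622^(-0.6) ≈ 0.2243.
MPK > 0.129, so the economy is dynamically efficient (under-saving).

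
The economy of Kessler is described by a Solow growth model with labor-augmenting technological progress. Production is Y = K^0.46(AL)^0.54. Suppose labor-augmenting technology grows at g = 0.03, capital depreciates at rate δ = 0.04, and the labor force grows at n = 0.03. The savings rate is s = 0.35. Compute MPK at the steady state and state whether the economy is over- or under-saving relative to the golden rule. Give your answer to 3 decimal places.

under-saving; MPK ≈ 0.131

n + g + δ = 0.03 + 0.03 + 0.04 = 0.1.
Steady-state k*: s·k^0.46 = 0.1·k gives k* = (0.35/0.1)^(1/0.54) ≈ 10.1750.
MPK = 0.46·10.1750^(-0.54) ≈ 0.1314.
MPK > n+g+δ = 0.1, so the economy is dynamically efficient (under-saving).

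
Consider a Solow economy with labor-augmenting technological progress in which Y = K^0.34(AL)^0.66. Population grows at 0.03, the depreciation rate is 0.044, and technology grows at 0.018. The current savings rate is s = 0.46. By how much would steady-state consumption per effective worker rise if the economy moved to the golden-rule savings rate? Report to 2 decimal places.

Capital per effective worker breaks even when investment replaces (n + g + δ)·k; here n + g + δ = 0.092.
Current steady state (s = 0.46): k* = (0.46/0.092)^(1/0.66) ≈ 11.4563, y* = 11.4563^0.34 ≈ 2.2913, c* = (1−0.46)·2.2913 ≈ 1.2373.
Setting f'(k) = n+g+δ gives 0.34·k^(0.34−1) = 0.092, hence k_gold = (0.34/0.092)^(1/0.66) ≈ 7.2467.
y_gold = 7.2467^0.34 ≈ 1.9609, c_gold = y_gold − 0.092·k_gold ≈ 1.2942.
Gain: Δc = 1.2942 − 1.2373 ≈ 0.0569.

Δc ≈ 0.06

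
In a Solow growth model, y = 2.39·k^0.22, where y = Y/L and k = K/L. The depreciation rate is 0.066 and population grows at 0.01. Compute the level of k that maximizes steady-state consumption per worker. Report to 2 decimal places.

n + δ = 0.01 + 0.066 = 0.076.
Setting f'(k) = n+δ gives 0.22·2.39·k^(0.22−1) = 0.076, hence k_gold = (0.22·2.39/0.076)^(1/0.78) ≈ 11.9380.

k_gold ≈ 11.94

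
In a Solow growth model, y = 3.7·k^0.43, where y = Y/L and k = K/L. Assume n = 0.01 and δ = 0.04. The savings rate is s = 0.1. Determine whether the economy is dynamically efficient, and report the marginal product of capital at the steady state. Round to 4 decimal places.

dynamically efficient; MPK ≈ 0.2150

The effective depreciation rate is n + δ = 0.01 + 0.04 = 0.05.
Steady-state k*: s·A·k^0.43 = 0.05·k gives k* = (0.1·3.7/0.05)^(1/0.57) ≈ 33.4941.
MPK = 0.43·3.7·33.4941^(-0.57) ≈ 0.2150.
MPK > n+δ = 0.05, so the economy is dynamically efficient (under-saving).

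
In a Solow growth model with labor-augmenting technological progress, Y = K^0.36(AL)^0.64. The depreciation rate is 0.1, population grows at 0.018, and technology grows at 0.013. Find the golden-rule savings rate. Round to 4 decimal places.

s_gold = 0.3600

n + g + δ = 0.018 + 0.013 + 0.1 = 0.131.
At the golden rule MPK = n+g+δ, and in any Cobb-Douglas steady state s = (n+g+δ)·k/y = MPK·k/y = capital's share 0.36.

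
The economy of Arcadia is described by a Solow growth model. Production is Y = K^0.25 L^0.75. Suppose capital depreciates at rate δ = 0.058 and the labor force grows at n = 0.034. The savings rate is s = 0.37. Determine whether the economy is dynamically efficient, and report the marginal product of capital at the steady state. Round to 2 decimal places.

Capital per worker breaks even when investment replaces (n + δ)·k; here n + δ = 0.092.
Steady-state k*: s·k^0.25 = 0.092·k gives k* = (0.37/0.092)^(1/0.75) ≈ 6.3957.
MPK = 0.25·6.3957^(-0.75) ≈ 0.0622.
MPK < n+δ = 0.092, so the economy is dynamically inefficient (over-saving).

dynamically inefficient; MPK ≈ 0.06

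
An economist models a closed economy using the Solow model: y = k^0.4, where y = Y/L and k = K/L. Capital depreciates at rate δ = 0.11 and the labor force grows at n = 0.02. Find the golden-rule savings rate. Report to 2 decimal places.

n + δ = 0.02 + 0.11 = 0.13.
At the golden rule MPK = n+δ, and in any Cobb-Douglas steady state s = (n+δ)·k/y = MPK·k/y = capital's share 0.4.

s_gold = 0.40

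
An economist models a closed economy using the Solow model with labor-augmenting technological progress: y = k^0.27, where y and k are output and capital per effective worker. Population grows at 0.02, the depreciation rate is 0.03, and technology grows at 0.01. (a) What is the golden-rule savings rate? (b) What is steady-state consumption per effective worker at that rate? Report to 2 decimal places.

n + g + δ = 0.02 + 0.01 + 0.03 = 0.06.
For Cobb-Douglas, s_gold equals capital's share: s_gold = 0.27.
Golden rule sets MPK = n+g+δ: 0.27·k^(0.27−1) = 0.06, so k_gold = (0.27/0.06)^(1/0.73) ≈ 7.8490.
y_gold = 7.8490^0.27 ≈ 1.7442; c_gold = (1−0.27)·y_gold ≈ 1.2733.

(a) s_gold = 0.27; (b) c_gold ≈ 1.27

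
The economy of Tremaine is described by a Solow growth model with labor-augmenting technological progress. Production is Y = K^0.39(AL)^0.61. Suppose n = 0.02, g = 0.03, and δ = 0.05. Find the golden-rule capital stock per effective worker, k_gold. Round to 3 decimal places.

k_gold ≈ 9.310

Capital per effective worker breaks even when investment replaces (n + g + δ)·k; here n + g + δ = 0.1.
Golden rule sets MPK = n+g+δ: 0.39·k^(0.39−1) = 0.1, so k_gold = (0.39/0.1)^(1/0.61) ≈ 9.3102.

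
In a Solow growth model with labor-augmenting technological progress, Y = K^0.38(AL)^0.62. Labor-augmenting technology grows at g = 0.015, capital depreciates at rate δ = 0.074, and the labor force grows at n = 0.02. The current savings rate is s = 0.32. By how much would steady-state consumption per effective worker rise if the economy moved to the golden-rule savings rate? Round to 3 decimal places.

Δc ≈ 0.017

The effective depreciation rate is n + g + δ = 0.02 + 0.015 + 0.074 = 0.109.
Current steady state (s = 0.32): k* = (0.32/0.109)^(1/0.62) ≈ 5.6806, y* = 5.6806^0.38 ≈ 1.9349, c* = (1−0.32)·1.9349 ≈ 1.3158.
Setting f'(k) = n+g+δ gives 0.38·k^(0.38−1) = 0.109, hence k_gold = (0.38/0.109)^(1/0.62) ≈ 7.4950.
y_gold = 7.4950^0.38 ≈ 2.1499, c_gold = y_gold − 0.109·k_gold ≈ 1.3329.
Gain: Δc = 1.3329 − 1.3158 ≈ 0.0172.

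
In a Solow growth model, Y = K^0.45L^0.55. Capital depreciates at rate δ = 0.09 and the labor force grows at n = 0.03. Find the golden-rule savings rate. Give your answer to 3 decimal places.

Break-even investment rate: n + δ = 0.03 + 0.09 = 0.12.
At the golden rule MPK = n+δ, and in any Cobb-Douglas steady state s = (n+δ)·k/y = MPK·k/y = capital's share 0.45.

s_gold = 0.450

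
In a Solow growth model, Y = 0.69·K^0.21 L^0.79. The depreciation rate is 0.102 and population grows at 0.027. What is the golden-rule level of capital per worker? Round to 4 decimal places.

k_gold ≈ 1.1585

The effective depreciation rate is n + δ = 0.027 + 0.102 = 0.129.
Maximizing c = f(k) − (n+δ)·k gives f'(k) = n+δ, i.e. 0.21·0.69·k^(0.21−1) = 0.129, so k_gold = (0.21·0.69/0.129)^(1/0.79) ≈ 1.1585.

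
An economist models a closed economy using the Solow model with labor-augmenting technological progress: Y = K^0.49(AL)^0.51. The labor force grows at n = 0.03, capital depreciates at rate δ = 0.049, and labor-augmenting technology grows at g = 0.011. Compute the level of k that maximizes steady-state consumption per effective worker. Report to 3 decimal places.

k_gold ≈ 27.736

The effective depreciation rate is n + g + δ = 0.03 + 0.011 + 0.049 = 0.09.
Maximizing c = f(k) − (n+g+δ)·k gives f'(k) = n+g+δ, i.e. 0.49·k^(0.49−1) = 0.09, so k_gold = (0.49/0.09)^(1/0.51) ≈ 27.7362.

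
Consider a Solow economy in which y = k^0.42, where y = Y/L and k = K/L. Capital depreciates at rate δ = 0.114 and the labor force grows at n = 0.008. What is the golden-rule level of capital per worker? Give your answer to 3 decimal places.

k_gold ≈ 8.427

The effective depreciation rate is n + δ = 0.008 + 0.114 = 0.122.
Maximizing c = f(k) − (n+δ)·k gives f'(k) = n+δ, i.e. 0.42·k^(0.42−1) = 0.122, so k_gold = (0.42/0.122)^(1/0.58) ≈ 8.4270.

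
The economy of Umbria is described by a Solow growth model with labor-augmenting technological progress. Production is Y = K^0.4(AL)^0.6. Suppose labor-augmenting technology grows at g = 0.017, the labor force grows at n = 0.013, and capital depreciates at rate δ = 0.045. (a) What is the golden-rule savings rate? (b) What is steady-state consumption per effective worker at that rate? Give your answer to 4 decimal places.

(a) s_gold = 0.4000; (b) c_gold ≈ 1.8315

The effective depreciation rate is n + g + δ = 0.013 + 0.017 + 0.045 = 0.075.
For Cobb-Douglas, s_gold equals capital's share: s_gold = 0.4.
Setting f'(k) = n+g+δ gives 0.4·k^(0.4−1) = 0.075, hence k_gold = (0.4/0.075)^(1/0.6) ≈ 16.2804.
y_gold = 16.2804^0.4 ≈ 3.0526; c_gold = (1−0.4)·y_gold ≈ 1.8315.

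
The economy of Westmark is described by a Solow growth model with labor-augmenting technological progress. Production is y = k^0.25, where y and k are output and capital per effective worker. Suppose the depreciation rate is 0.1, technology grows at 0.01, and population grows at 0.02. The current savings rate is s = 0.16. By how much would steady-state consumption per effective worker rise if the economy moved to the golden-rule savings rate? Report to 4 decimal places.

Δc ≈ 0.0325

Capital per effective worker breaks even when investment replaces (n + g + δ)·k; here n + g + δ = 0.13.
Current steady state (s = 0.16): k* = (0.16/0.13)^(1/0.75) ≈ 1.3190, y* = 1.3190^0.25 ≈ 1.0717, c* = (1−0.16)·1.0717 ≈ 0.9002.
At the golden rule the marginal product of capital equals n+g+δ: 0.25·k^(0.25−1) = 0.13. Solving, k_gold = (0.25/0.13)^(1/0.75) ≈ 2.3915.
y_gold = 2.3915^0.25 ≈ 1.2436, c_gold = y_gold − 0.13·k_gold ≈ 0.9327.
Gain: Δc = 0.9327 − 0.9002 ≈ 0.0325.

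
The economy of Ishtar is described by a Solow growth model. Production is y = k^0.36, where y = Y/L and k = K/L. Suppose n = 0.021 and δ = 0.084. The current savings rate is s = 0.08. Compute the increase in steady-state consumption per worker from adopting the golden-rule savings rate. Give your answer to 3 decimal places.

Δc ≈ 0.490

Capital per worker breaks even when investment replaces (n + δ)·k; here n + δ = 0.105.
Current steady state (s = 0.08): k* = (0.08/0.105)^(1/0.64) ≈ 0.6538, y* = 0.6538^0.36 ≈ 0.8582, c* = (1−0.08)·0.8582 ≈ 0.7895.
Setting f'(k) = n+δ gives 0.36·k^(0.36−1) = 0.105, hence k_gold = (0.36/0.105)^(1/0.64) ≈ 6.8567.
y_gold = 6.8567^0.36 ≈ 1.9999, c_gold = y_gold − 0.105·k_gold ≈ 1.2799.
Gain: Δc = 1.2799 − 0.7895 ≈ 0.4904.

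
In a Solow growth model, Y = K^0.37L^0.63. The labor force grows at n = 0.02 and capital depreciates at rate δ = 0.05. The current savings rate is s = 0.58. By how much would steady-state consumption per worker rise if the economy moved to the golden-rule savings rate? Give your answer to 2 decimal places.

Δc ≈ 0.22

The effective depreciation rate is n + δ = 0.02 + 0.05 = 0.07.
Current steady state (s = 0.58): k* = (0.58/0.07)^(1/0.63) ≈ 28.6858, y* = 28.6858^0.37 ≈ 3.4621, c* = (1−0.58)·3.4621 ≈ 1.4541.
Setting f'(k) = n+δ gives 0.37·k^(0.37−1) = 0.07, hence k_gold = (0.37/0.07)^(1/0.63) ≈ 14.0535.
y_gold = 14.0535^0.37 ≈ 2.6588, c_gold = y_gold − 0.07·k_gold ≈ 1.6750.
Gain: Δc = 1.6750 − 1.4541 ≈ 0.2209.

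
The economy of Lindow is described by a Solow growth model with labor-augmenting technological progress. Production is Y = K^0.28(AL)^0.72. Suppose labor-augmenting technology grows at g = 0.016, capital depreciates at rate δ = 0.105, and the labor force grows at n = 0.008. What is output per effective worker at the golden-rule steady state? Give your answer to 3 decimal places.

y_gold ≈ 1.352

Capital per effective worker breaks even when investment replaces (n + g + δ)·k; here n + g + δ = 0.129.
Maximizing c = f(k) − (n+g+δ)·k gives f'(k) = n+g+δ, i.e. 0.28·k^(0.28−1) = 0.129, so k_gold = (0.28/0.129)^(1/0.72) ≈ 2.9340.
Output: y_gold = k_gold^0.28 = 2.9340^0.28 ≈ 1.3517.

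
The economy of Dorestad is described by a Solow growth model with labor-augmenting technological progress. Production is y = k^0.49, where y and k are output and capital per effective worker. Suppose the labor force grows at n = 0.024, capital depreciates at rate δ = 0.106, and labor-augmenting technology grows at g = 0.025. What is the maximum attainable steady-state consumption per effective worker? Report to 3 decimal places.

Break-even investment rate: n + g + δ = 0.024 + 0.025 + 0.106 = 0.155.
Golden rule sets MPK = n+g+δ: 0.49·k^(0.49−1) = 0.155, so k_gold = (0.49/0.155)^(1/0.51) ≈ 9.5527.
y_gold = 9.5527^0.49 ≈ 3.0218.
c_gold = y_gold − (n+g+δ)·k_gold = 3.0218 − 0.155·9.5527 ≈ 1.5411.

c_gold ≈ 1.541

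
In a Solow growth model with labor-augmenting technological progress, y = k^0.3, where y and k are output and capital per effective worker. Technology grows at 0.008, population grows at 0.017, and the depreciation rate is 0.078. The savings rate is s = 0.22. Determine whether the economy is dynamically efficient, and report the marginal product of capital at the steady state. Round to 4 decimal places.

The effective depreciation rate is n + g + δ = 0.017 + 0.008 + 0.078 = 0.103.
Steady-state k*: s·k^0.3 = 0.103·k gives k* = (0.22/0.103)^(1/0.7) ≈ 2.9569.
MPK = 0.3·2.9569^(-0.7) ≈ 0.1405.
MPK > n+g+δ = 0.103, so the economy is dynamically efficient (under-saving).

dynamically efficient; MPK ≈ 0.1405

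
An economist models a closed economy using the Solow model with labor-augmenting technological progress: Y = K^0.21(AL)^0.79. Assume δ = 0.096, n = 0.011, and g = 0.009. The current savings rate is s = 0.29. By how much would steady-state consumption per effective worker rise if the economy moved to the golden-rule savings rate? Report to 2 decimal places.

n + g + δ = 0.011 + 0.009 + 0.096 = 0.116.
Current steady state (s = 0.29): k* = (0.29/0.116)^(1/0.79) ≈ 3.1895, y* = 3.1895^0.21 ≈ 1.2758, c* = (1−0.29)·1.2758 ≈ 0.9058.
At the golden rule the marginal product of capital equals n+g+δ: 0.21·k^(0.21−1) = 0.116. Solving, k_gold = (0.21/0.116)^(1/0.79) ≈ 2.1197.
y_gold = 2.1197^0.21 ≈ 1.1709, c_gold = y_gold − 0.116·k_gold ≈ 0.9250.
Gain: Δc = 0.9250 − 0.9058 ≈ 0.0192.

Δc ≈ 0.02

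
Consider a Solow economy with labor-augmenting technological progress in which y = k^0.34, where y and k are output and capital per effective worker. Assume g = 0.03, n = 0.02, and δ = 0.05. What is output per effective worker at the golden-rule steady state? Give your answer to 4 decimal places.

y_gold ≈ 1.8784

The effective depreciation rate is n + g + δ = 0.02 + 0.03 + 0.05 = 0.1.
Golden rule sets MPK = n+g+δ: 0.34·k^(0.34−1) = 0.1, so k_gold = (0.34/0.1)^(1/0.66) ≈ 6.3866.
Output: y_gold = k_gold^0.34 = 6.3866^0.34 ≈ 1.8784.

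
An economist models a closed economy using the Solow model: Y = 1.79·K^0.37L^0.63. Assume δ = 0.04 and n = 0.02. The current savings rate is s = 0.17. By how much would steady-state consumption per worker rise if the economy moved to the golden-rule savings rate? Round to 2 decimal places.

Δc ≈ 0.77

The effective depreciation rate is n + δ = 0.02 + 0.04 = 0.06.
Current steady state (s = 0.17): k* = (0.17·1.79/0.06)^(1/0.63) ≈ 13.1609, y* = 1.79·13.1609^0.37 ≈ 4.6450, c* = (1−0.17)·4.6450 ≈ 3.8554.
Setting f'(k) = n+δ gives 0.37·1.79·k^(0.37−1) = 0.06, hence k_gold = (0.37·1.79/0.06)^(1/0.63) ≈ 45.2275.
y_gold = 1.79·45.2275^0.37 ≈ 7.3342, c_gold = y_gold − 0.06·k_gold ≈ 4.6205.
Gain: Δc = 4.6205 − 3.8554 ≈ 0.7652.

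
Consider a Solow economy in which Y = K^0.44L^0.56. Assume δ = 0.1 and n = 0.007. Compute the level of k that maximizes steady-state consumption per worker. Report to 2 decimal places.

k_gold ≈ 12.49

The effective depreciation rate is n + δ = 0.007 + 0.1 = 0.107.
Setting f'(k) = n+δ gives 0.44·k^(0.44−1) = 0.107, hence k_gold = (0.44/0.107)^(1/0.56) ≈ 12.4897.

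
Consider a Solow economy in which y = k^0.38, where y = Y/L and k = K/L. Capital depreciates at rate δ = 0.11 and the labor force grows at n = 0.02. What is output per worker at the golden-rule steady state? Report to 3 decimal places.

Break-even investment rate: n + δ = 0.02 + 0.11 = 0.13.
Setting f'(k) = n+δ gives 0.38·k^(0.38−1) = 0.13, hence k_gold = (0.38/0.13)^(1/0.62) ≈ 5.6410.
Output: y_gold = k_gold^0.38 = 5.6410^0.38 ≈ 1.9298.

y_gold ≈ 1.930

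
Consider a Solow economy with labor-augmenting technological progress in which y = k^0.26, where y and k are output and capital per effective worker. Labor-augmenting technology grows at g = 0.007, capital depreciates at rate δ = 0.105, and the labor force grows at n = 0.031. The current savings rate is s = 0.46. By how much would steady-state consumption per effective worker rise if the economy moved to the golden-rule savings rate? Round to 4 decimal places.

Δc ≈ 0.0989

Break-even investment rate: n + g + δ = 0.031 + 0.007 + 0.105 = 0.143.
Current steady state (s = 0.46): k* = (0.46/0.143)^(1/0.74) ≈ 4.8496, y* = 4.8496^0.26 ≈ 1.5076, c* = (1−0.46)·1.5076 ≈ 0.8141.
Setting f'(k) = n+g+δ gives 0.26·k^(0.26−1) = 0.143, hence k_gold = (0.26/0.143)^(1/0.74) ≈ 2.2432.
y_gold = 2.2432^0.26 ≈ 1.2337, c_gold = y_gold − 0.143·k_gold ≈ 0.9130.
Gain: Δc = 0.9130 − 0.8141 ≈ 0.0989.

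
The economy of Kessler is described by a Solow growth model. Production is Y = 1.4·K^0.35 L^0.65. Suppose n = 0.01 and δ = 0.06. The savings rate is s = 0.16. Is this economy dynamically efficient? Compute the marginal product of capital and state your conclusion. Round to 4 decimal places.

Capital per worker breaks even when investment replaces (n + δ)·k; here n + δ = 0.07.
Steady-state k*: s·A·k^0.35 = 0.07·k gives k* = (0.16·1.4/0.07)^(1/0.65) ≈ 5.9862.
MPK = 0.35·1.4·5.9862^(-0.65) ≈ 0.1531.
MPK > n+δ = 0.07, so the economy is dynamically efficient (under-saving).

dynamically efficient; MPK ≈ 0.1531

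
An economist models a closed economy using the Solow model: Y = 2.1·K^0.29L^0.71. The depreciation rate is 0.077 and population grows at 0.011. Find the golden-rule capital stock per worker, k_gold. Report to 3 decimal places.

The effective depreciation rate is n + δ = 0.011 + 0.077 = 0.088.
Maximizing c = f(k) − (n+δ)·k gives f'(k) = n+δ, i.e. 0.29·2.1·k^(0.29−1) = 0.088, so k_gold = (0.29·2.1/0.088)^(1/0.71) ≈ 15.2506.

k_gold ≈ 15.251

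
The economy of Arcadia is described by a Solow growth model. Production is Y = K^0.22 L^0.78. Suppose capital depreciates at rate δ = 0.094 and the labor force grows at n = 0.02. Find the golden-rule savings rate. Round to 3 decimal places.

s_gold = 0.220

Capital per worker breaks even when investment replaces (n + δ)·k; here n + δ = 0.114.
At the golden rule MPK = n+δ, and in any Cobb-Douglas steady state s = (n+δ)·k/y = MPK·k/y = capital's share 0.22.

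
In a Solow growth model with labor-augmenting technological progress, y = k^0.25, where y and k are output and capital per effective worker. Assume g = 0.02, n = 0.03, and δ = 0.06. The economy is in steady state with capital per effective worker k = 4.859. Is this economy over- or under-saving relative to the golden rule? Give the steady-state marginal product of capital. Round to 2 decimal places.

Break-even investment rate: n + g + δ = 0.03 + 0.02 + 0.06 = 0.11.
MPK = 0.25·k^(0.25−1) = 0.25·4.859^(-0.75) ≈ 0.0764.
MPK < 0.11, so the economy is dynamically inefficient (over-saving).

over-saving; MPK ≈ 0.08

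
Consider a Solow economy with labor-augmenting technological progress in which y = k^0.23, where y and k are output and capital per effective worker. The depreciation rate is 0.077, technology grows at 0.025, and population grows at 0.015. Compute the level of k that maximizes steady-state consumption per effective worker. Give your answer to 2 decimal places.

The effective depreciation rate is n + g + δ = 0.015 + 0.025 + 0.077 = 0.117.
At the golden rule the marginal product of capital equals n+g+δ: 0.23·k^(0.23−1) = 0.117. Solving, k_gold = (0.23/0.117)^(1/0.77) ≈ 2.4056.

k_gold ≈ 2.41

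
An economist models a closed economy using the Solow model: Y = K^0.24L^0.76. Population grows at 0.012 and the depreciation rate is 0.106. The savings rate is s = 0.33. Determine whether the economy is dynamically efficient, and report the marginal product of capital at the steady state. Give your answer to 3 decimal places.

n + δ = 0.012 + 0.106 = 0.118.
Steady-state k*: s·k^0.24 = 0.118·k gives k* = (0.33/0.118)^(1/0.76) ≈ 3.8697.
MPK = 0.24·3.8697^(-0.76) ≈ 0.0858.
MPK < n+δ = 0.118, so the economy is dynamically inefficient (over-saving).

dynamically inefficient; MPK ≈ 0.086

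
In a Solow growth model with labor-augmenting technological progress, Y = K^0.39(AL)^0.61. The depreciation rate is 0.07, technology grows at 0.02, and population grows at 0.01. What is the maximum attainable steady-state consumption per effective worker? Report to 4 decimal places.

c_gold ≈ 1.4562

The effective depreciation rate is n + g + δ = 0.01 + 0.02 + 0.07 = 0.1.
Maximizing c = f(k) − (n+g+δ)·k gives f'(k) = n+g+δ, i.e. 0.39·k^(0.39−1) = 0.1, so k_gold = (0.39/0.1)^(1/0.61) ≈ 9.3102.
y_gold = 9.3102^0.39 ≈ 2.3872.
c_gold = y_gold − (n+g+δ)·k_gold = 2.3872 − 0.1·9.3102 ≈ 1.4562.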